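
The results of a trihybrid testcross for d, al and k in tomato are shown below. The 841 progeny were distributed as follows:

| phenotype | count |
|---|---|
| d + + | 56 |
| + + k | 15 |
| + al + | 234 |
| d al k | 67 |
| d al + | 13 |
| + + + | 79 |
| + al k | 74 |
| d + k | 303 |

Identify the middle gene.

d

The two most frequent reciprocal classes, + al + and d + k, are the parental types, so the F1 was + al + / d + k.
The two rarest classes, d al + and + + k, are the double crossovers. Comparing them with the parentals, only the d allele has switched, so d is the middle locus and the order is k – d – al.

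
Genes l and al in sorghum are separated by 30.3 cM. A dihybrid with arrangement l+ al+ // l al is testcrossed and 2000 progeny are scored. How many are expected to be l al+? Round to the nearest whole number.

A map distance of 30.3 cM corresponds to a recombination frequency of 0.303.
The F1 is l+ al+ / l al, so l al+ is a recombinant gamete class with expected frequency r/2 = 0.303/2 = 0.1515.
Expected number = 0.1515 × 2000 = 303.00 ≈ 303.

303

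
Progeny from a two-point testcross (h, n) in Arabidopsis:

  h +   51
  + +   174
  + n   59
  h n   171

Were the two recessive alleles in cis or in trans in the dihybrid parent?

The two most frequent classes are + + (174) and h n (171); these are the parental (non-recombinant) types.
So the F1 carried + + on one chromosome and h n on the other — the recessive alleles are on the same chromosome (cis / coupling).

cis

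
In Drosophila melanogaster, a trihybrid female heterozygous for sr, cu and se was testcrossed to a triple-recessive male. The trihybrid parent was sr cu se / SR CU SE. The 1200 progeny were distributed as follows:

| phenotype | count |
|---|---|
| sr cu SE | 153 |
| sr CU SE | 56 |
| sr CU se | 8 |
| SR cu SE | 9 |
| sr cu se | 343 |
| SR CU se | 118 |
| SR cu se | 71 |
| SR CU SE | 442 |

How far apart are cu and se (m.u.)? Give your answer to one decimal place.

24.0 m.u.

The two rarest classes, sr CU se and SR cu SE, are the double crossovers. Comparing them with the parentals, only the cu allele has switched, so cu is the middle locus and the order is se – cu – sr.
Crossovers in the se–cu interval produce the single-crossover classes sr cu SE and SR CU se (153 + 118 = 271) plus the double crossovers (17).
RF(se–cu) = (271 + 17) / 1200 = 288/1200 = 0.2400 → 24.0 m.u.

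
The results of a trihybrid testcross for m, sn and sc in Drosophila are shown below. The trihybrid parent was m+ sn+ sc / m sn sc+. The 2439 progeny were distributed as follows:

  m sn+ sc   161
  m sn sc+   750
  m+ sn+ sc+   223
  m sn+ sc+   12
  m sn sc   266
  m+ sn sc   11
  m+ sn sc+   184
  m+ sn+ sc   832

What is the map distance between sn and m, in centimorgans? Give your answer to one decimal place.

15.1 centimorgans

The two rarest classes, m+ sn sc and m sn+ sc+, are the double crossovers. Comparing them with the parentals, only the sn allele has switched, so sn is the middle locus and the order is m – sn – sc.
Crossovers in the m–sn interval produce the single-crossover classes m sn+ sc and m+ sn sc+ (161 + 184 = 345) plus the double crossovers (23).
RF(m–sn) = (345 + 23) / 2439 = 368/2439 = 0.1509 → 15.1 centimorgans.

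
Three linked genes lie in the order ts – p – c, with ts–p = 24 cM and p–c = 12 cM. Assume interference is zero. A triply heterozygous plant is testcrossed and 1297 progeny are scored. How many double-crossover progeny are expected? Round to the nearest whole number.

37

Map distances give recombination frequencies of 0.240 and 0.120 for the two intervals.
With no interference, expected double-crossover frequency = 0.240 × 0.120 = 0.02880.
Expected number = 0.02880 × 1297 = 37.35 ≈ 37.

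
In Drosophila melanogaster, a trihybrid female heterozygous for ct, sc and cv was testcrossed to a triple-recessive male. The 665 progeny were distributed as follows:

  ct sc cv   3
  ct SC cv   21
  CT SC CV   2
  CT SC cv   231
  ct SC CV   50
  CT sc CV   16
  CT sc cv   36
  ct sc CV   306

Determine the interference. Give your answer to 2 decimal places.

0.13

The two most frequent reciprocal classes, CT SC cv and ct sc CV, are the parental types, so the F1 was CT SC cv / ct sc CV.
The two rarest classes, CT SC CV and ct sc cv, are the double crossovers. Comparing them with the parentals, only the cv allele has switched, so cv is the middle locus and the order is ct – cv – sc.
ct–cv: (37 + 5)/665 = 0.0632; cv–sc: (86 + 5)/665 = 0.1368.
Expected DCO frequency = 0.0632 × 0.1368 ≈ 0.00865; observed = 5/665 ≈ 0.00752.
Coefficient of coincidence = 0.00752/0.00865 ≈ 0.87; interference = 1 − 0.87 = 0.13.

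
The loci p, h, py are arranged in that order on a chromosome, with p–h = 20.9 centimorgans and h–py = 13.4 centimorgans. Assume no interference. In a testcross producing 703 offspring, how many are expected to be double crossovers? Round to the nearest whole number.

20

Map distances give recombination frequencies of 0.209 and 0.134 for the two intervals.
With no interference, expected double-crossover frequency = 0.209 × 0.134 = 0.02801.
Expected number = 0.02801 × 703 = 19.69 ≈ 20.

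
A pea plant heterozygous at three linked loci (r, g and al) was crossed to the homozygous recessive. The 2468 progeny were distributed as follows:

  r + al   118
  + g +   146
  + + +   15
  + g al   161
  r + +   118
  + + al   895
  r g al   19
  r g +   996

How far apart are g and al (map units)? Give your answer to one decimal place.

12.7 map units

The two most frequent reciprocal classes, + + al and r g +, are the parental types, so the F1 was + + al / r g +.
The two rarest classes, + + + and r g al, are the double crossovers. Comparing them with the parentals, only the al allele has switched, so al is the middle locus and the order is r – al – g.
Crossovers in the al–g interval produce the single-crossover classes + g al and r + + (161 + 118 = 279) plus the double crossovers (34).
RF(al–g) = (279 + 34) / 2468 = 313/2468 = 0.1268 → 12.7 map units.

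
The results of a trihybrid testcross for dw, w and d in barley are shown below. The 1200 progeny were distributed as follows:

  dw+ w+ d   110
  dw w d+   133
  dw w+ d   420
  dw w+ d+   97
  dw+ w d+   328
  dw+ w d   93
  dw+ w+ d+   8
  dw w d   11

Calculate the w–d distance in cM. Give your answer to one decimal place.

The two most frequent reciprocal classes, dw+ w d+ and dw w+ d, are the parental types, so the F1 was dw+ w d+ / dw w+ d.
The two rarest classes, dw+ w+ d+ and dw w d, are the double crossovers. Comparing them with the parentals, only the w allele has switched, so w is the middle locus and the order is d – w – dw.
Crossovers in the d–w interval produce the single-crossover classes dw+ w d and dw w+ d+ (93 + 97 = 190) plus the double crossovers (19).
RF(d–w) = (190 + 19) / 1200 = 209/1200 = 0.1742 → 17.4 cM.

17.4 cM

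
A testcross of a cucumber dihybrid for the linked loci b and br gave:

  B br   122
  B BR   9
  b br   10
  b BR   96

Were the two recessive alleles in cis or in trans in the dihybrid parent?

trans

The two most frequent classes are B br (122) and b BR (96); these are the parental (non-recombinant) types.
So the F1 carried B br on one chromosome and b BR on the other — the recessive alleles are on opposite chromosomes (trans / repulsion).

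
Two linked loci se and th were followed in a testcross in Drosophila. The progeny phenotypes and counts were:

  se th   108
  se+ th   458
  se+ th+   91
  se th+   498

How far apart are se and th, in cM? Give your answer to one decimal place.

17.2 cM

The two most frequent classes, se+ th (458) and se th+ (498), are the parental types, so the F1 was se+ th / se th+.
The recombinant classes are se+ th+ and se th: 91 + 108 = 199.
Recombination frequency = 199/1155 = 0.1723 ≈ 17.2%, i.e. 17.2 cM.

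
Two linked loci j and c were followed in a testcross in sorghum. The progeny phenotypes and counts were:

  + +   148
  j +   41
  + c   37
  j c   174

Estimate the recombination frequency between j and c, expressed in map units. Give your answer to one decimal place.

The two most frequent classes, + + (148) and j c (174), are the parental types, so the F1 was + + / j c.
The recombinant classes are + c and j +: 37 + 41 = 78.
Recombination frequency = 78/400 = 0.1950 ≈ 19.5%, i.e. 19.5 map units.

19.5 map units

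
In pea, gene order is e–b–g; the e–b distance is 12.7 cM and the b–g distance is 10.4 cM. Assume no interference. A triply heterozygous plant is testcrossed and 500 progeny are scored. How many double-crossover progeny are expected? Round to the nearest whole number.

7

Map distances give recombination frequencies of 0.127 and 0.104 for the two intervals.
With no interference, expected double-crossover frequency = 0.127 × 0.104 = 0.01321.
Expected number = 0.01321 × 500 = 6.60 ≈ 7.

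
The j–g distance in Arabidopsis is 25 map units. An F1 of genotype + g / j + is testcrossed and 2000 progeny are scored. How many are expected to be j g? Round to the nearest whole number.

A map distance of 25 map units corresponds to a recombination frequency of 0.250.
The F1 is + g / j +, so j g is a recombinant gamete class with expected frequency r/2 = 0.250/2 = 0.1250.
Expected number = 0.1250 × 2000 = 250.00 ≈ 250.

250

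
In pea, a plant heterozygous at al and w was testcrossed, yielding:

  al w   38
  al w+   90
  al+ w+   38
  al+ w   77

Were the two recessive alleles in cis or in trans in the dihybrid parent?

The two most frequent classes are al+ w (77) and al w+ (90); these are the parental (non-recombinant) types.
So the F1 carried al+ w on one chromosome and al w+ on the other — the recessive alleles are on opposite chromosomes (trans / repulsion).

trans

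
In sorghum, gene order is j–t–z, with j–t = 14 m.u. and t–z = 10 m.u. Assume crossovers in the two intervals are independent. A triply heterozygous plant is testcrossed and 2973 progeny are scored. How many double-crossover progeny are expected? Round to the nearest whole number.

42

Map distances give recombination frequencies of 0.140 and 0.100 for the two intervals.
With no interference, expected double-crossover frequency = 0.140 × 0.100 = 0.01400.
Expected number = 0.01400 × 2973 = 41.62 ≈ 42.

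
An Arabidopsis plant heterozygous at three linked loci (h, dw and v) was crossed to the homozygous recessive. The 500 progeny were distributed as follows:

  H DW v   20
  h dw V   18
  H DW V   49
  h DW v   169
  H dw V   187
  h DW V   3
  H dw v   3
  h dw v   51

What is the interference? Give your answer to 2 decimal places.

0.36

The two most frequent reciprocal classes, H dw V and h DW v, are the parental types, so the F1 was H dw V / h DW v.
The two rarest classes, H dw v and h DW V, are the double crossovers. Comparing them with the parentals, only the v allele has switched, so v is the middle locus and the order is h – v – dw.
h–v: (38 + 6)/500 = 0.0880; v–dw: (100 + 6)/500 = 0.2120.
Expected DCO frequency = 0.0880 × 0.2120 ≈ 0.01866; observed = 6/500 ≈ 0.01200.
Coefficient of coincidence = 0.01200/0.01866 ≈ 0.64; interference = 1 − 0.64 = 0.36.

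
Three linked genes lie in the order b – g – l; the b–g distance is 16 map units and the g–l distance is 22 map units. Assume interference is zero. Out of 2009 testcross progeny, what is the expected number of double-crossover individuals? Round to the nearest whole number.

Map distances give recombination frequencies of 0.160 and 0.220 for the two intervals.
With no interference, expected double-crossover frequency = 0.160 × 0.220 = 0.03520.
Expected number = 0.03520 × 2009 = 70.72 ≈ 71.

71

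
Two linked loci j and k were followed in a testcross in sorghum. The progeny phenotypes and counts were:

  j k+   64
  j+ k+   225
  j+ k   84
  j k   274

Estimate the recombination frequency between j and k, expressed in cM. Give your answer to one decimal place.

The two most frequent classes, j+ k+ (225) and j k (274), are the parental types, so the F1 was j+ k+ / j k.
The recombinant classes are j+ k and j k+: 84 + 64 = 148.
Recombination frequency = 148/647 = 0.2287 ≈ 22.9%, i.e. 22.9 cM.

22.9 cM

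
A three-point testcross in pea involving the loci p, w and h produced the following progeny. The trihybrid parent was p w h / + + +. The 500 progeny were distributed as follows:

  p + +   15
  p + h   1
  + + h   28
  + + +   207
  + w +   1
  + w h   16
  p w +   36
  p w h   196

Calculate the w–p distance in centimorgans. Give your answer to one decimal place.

6.6 centimorgans

The two rarest classes, p + h and + w +, are the double crossovers. Comparing them with the parentals, only the w allele has switched, so w is the middle locus and the order is p – w – h.
Crossovers in the p–w interval produce the single-crossover classes + w h and p + + (16 + 15 = 31) plus the double crossovers (2).
RF(p–w) = (31 + 2) / 500 = 33/500 = 0.0660 → 6.6 centimorgans.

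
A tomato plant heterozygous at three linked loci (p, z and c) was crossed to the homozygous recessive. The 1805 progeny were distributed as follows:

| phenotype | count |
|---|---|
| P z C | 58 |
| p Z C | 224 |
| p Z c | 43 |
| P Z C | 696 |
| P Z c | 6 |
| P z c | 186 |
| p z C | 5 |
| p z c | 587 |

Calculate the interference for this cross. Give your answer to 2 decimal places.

0.58

The two most frequent reciprocal classes, P Z C and p z c, are the parental types, so the F1 was P Z C / p z c.
The two rarest classes, P Z c and p z C, are the double crossovers. Comparing them with the parentals, only the c allele has switched, so c is the middle locus and the order is z – c – p.
z–c: (101 + 11)/1805 = 0.0620; c–p: (410 + 11)/1805 = 0.2332.
Expected DCO frequency = 0.0620 × 0.2332 ≈ 0.01446; observed = 11/1805 ≈ 0.00609.
Coefficient of coincidence = 0.00609/0.01446 ≈ 0.42; interference = 1 − 0.42 = 0.58.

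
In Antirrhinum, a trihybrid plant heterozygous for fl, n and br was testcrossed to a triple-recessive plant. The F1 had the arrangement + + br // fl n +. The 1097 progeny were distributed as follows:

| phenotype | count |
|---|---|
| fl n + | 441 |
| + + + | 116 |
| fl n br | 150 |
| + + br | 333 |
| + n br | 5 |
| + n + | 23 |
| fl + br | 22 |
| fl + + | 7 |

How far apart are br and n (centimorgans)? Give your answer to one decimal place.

The two rarest classes, + n br and fl + +, are the double crossovers. Comparing them with the parentals, only the n allele has switched, so n is the middle locus and the order is br – n – fl.
Crossovers in the br–n interval produce the single-crossover classes + + + and fl n br (116 + 150 = 266) plus the double crossovers (12).
RF(br–n) = (266 + 12) / 1097 = 278/1097 = 0.2534 → 25.3 centimorgans.

25.3 centimorgans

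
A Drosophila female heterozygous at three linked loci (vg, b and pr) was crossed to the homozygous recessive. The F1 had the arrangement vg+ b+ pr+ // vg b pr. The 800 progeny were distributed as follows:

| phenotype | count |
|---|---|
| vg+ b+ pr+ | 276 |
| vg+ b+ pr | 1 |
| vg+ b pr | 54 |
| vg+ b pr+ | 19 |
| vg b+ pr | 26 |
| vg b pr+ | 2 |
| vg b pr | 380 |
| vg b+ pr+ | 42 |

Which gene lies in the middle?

The two rarest classes, vg+ b+ pr and vg b pr+, are the double crossovers. Comparing them with the parentals, only the pr allele has switched, so pr is the middle locus and the order is vg – pr – b.

pr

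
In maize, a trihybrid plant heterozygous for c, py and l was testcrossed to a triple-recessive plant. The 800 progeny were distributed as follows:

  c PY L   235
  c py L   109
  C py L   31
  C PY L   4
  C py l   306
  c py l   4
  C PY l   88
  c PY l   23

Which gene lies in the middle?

c

The two most frequent reciprocal classes, C py l and c PY L, are the parental types, so the F1 was C py l / c PY L.
The two rarest classes, c py l and C PY L, are the double crossovers. Comparing them with the parentals, only the c allele has switched, so c is the middle locus and the order is l – c – py.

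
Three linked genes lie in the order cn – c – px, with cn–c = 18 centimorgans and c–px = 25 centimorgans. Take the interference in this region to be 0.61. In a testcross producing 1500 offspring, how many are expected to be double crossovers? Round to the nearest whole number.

Map distances give recombination frequencies of 0.180 and 0.250 for the two intervals.
With interference 0.61 (so coincidence = 0.39), expected double-crossover frequency = 0.180 × 0.250 × 0.39 = 0.01755.
Expected number = 0.01755 × 1500 = 26.32 ≈ 26.

26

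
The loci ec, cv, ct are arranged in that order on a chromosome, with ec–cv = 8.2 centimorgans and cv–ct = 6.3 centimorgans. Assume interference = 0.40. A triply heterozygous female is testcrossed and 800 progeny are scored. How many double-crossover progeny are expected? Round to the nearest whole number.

Map distances give recombination frequencies of 0.082 and 0.063 for the two intervals.
With interference 0.40 (so coincidence = 0.60), expected double-crossover frequency = 0.082 × 0.063 × 0.60 = 0.00310.
Expected number = 0.00310 × 800 = 2.48 ≈ 2.

2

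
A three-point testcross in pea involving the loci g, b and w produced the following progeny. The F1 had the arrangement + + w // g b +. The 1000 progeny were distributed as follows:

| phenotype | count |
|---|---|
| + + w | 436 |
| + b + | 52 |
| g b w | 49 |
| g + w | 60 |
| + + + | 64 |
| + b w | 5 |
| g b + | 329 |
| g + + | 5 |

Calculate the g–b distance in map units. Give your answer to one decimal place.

The two rarest classes, + b w and g + +, are the double crossovers. Comparing them with the parentals, only the b allele has switched, so b is the middle locus and the order is w – b – g.
Crossovers in the b–g interval produce the single-crossover classes g + w and + b + (60 + 52 = 112) plus the double crossovers (10).
RF(b–g) = (112 + 10) / 1000 = 122/1000 = 0.1220 → 12.2 map units.

12.2 map units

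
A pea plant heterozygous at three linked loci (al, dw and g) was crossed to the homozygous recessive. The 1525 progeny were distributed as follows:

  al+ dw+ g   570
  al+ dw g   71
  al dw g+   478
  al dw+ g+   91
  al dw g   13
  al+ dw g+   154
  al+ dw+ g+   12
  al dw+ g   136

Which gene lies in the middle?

g

The two most frequent reciprocal classes, al+ dw+ g and al dw g+, are the parental types, so the F1 was al+ dw+ g / al dw g+.
The two rarest classes, al+ dw+ g+ and al dw g, are the double crossovers. Comparing them with the parentals, only the g allele has switched, so g is the middle locus and the order is dw – g – al.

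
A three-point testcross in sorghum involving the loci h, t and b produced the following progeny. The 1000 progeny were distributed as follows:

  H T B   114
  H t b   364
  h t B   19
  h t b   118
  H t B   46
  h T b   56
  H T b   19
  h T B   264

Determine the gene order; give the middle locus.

The two most frequent reciprocal classes, h T B and H t b, are the parental types, so the F1 was h T B / H t b.
The two rarest classes, h t B and H T b, are the double crossovers. Comparing them with the parentals, only the t allele has switched, so t is the middle locus and the order is h – t – b.

t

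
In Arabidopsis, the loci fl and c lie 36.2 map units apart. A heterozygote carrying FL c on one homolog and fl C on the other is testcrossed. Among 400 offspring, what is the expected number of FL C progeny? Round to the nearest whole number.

A map distance of 36.2 map units corresponds to a recombination frequency of 0.362.
The F1 is FL c / fl C, so FL C is a recombinant gamete class with expected frequency r/2 = 0.362/2 = 0.1810.
Expected number = 0.1810 × 400 = 72.40 ≈ 72.

72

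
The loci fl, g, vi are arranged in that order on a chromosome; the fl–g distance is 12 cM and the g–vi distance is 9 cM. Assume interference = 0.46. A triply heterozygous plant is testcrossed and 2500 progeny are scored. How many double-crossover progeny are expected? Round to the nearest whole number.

15

Map distances give recombination frequencies of 0.120 and 0.090 for the two intervals.
With interference 0.46 (so coincidence = 0.54), expected double-crossover frequency = 0.120 × 0.090 × 0.54 = 0.00583.
Expected number = 0.00583 × 2500 = 14.58 ≈ 15.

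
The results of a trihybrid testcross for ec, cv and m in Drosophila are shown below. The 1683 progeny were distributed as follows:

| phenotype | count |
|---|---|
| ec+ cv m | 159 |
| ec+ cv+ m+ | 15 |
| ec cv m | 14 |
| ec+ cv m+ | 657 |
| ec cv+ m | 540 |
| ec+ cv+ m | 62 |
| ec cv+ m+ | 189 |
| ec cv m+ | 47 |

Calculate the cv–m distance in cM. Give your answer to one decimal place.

The two most frequent reciprocal classes, ec cv+ m and ec+ cv m+, are the parental types, so the F1 was ec cv+ m / ec+ cv m+.
The two rarest classes, ec cv m and ec+ cv+ m+, are the double crossovers. Comparing them with the parentals, only the cv allele has switched, so cv is the middle locus and the order is ec – cv – m.
Crossovers in the cv–m interval produce the single-crossover classes ec cv+ m+ and ec+ cv m (189 + 159 = 348) plus the double crossovers (29).
RF(cv–m) = (348 + 29) / 1683 = 377/1683 = 0.2240 → 22.4 cM.

22.4 cM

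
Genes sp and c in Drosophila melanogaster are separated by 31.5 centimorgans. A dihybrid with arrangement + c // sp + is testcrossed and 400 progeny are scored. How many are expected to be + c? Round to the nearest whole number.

137

A map distance of 31.5 centimorgans corresponds to a recombination frequency of 0.315.
The F1 is + c / sp +, so + c is a parental gamete class with expected frequency (1 − r)/2 = 0.685/2 = 0.3425.
Expected number = 0.3425 × 400 = 137.00 ≈ 137.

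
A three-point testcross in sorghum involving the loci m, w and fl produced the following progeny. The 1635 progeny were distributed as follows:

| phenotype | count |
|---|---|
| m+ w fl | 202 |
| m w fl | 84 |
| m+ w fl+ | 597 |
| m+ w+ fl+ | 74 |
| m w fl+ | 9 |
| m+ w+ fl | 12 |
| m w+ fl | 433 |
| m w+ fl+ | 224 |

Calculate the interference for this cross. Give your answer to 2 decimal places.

0.57

The two most frequent reciprocal classes, m w+ fl and m+ w fl+, are the parental types, so the F1 was m w+ fl / m+ w fl+.
The two rarest classes, m+ w+ fl and m w fl+, are the double crossovers. Comparing them with the parentals, only the m allele has switched, so m is the middle locus and the order is w – m – fl.
w–m: (158 + 21)/1635 = 0.1095; m–fl: (426 + 21)/1635 = 0.2734.
Expected DCO frequency = 0.1095 × 0.2734 ≈ 0.02994; observed = 21/1635 ≈ 0.01284.
Coefficient of coincidence = 0.01284/0.02994 ≈ 0.43; interference = 1 − 0.43 = 0.57.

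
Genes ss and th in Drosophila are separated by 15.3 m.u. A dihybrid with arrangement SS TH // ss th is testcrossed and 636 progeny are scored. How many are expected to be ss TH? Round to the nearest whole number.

A map distance of 15.3 m.u. corresponds to a recombination frequency of 0.153.
The F1 is SS TH / ss th, so ss TH is a recombinant gamete class with expected frequency r/2 = 0.153/2 = 0.0765.
Expected number = 0.0765 × 636 = 48.65 ≈ 49.

49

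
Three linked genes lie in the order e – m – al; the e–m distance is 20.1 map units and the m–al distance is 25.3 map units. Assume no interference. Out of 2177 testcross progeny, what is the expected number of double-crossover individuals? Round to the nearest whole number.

Map distances give recombination frequencies of 0.201 and 0.253 for the two intervals.
With no interference, expected double-crossover frequency = 0.201 × 0.253 = 0.05085.
Expected number = 0.05085 × 2177 = 110.71 ≈ 111.

111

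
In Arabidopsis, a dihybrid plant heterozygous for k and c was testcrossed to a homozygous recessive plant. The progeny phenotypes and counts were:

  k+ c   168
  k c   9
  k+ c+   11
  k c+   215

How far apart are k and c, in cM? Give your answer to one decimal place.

5.0 cM

The two most frequent classes, k+ c (168) and k c+ (215), are the parental types, so the F1 was k+ c / k c+.
The recombinant classes are k+ c+ and k c: 11 + 9 = 20.
Recombination frequency = 20/403 = 0.0496 ≈ 5.0%, i.e. 5.0 cM.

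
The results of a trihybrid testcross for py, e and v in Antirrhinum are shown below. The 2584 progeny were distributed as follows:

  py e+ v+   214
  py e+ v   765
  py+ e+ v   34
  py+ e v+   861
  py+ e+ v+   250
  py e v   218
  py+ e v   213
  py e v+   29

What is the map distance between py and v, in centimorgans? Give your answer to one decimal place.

The two most frequent reciprocal classes, py+ e v+ and py e+ v, are the parental types, so the F1 was py+ e v+ / py e+ v.
The two rarest classes, py e v+ and py+ e+ v, are the double crossovers. Comparing them with the parentals, only the py allele has switched, so py is the middle locus and the order is e – py – v.
Crossovers in the py–v interval produce the single-crossover classes py+ e v and py e+ v+ (213 + 214 = 427) plus the double crossovers (63).
RF(py–v) = (427 + 63) / 2584 = 490/2584 = 0.1896 → 19.0 centimorgans.

19.0 centimorgans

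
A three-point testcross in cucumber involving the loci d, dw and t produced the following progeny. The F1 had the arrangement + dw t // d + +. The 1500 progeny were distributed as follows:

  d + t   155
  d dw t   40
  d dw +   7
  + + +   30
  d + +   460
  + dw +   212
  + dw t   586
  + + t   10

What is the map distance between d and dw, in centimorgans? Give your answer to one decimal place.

5.8 centimorgans

The two rarest classes, + + t and d dw +, are the double crossovers. Comparing them with the parentals, only the dw allele has switched, so dw is the middle locus and the order is d – dw – t.
Crossovers in the d–dw interval produce the single-crossover classes d dw t and + + + (40 + 30 = 70) plus the double crossovers (17).
RF(d–dw) = (70 + 17) / 1500 = 87/1500 = 0.0580 → 5.8 centimorgans.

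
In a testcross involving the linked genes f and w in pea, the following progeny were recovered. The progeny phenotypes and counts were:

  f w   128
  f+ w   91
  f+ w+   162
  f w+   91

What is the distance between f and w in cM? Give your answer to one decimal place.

The two most frequent classes, f+ w+ (162) and f w (128), are the parental types, so the F1 was f+ w+ / f w.
The recombinant classes are f+ w and f w+: 91 + 91 = 182.
Recombination frequency = 182/472 = 0.3856 ≈ 38.6%, i.e. 38.6 cM.

38.6 cM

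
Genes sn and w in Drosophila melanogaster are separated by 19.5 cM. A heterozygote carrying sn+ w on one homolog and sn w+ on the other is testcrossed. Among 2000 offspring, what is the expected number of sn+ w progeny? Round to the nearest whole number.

805

A map distance of 19.5 cM corresponds to a recombination frequency of 0.195.
The F1 is sn+ w / sn w+, so sn+ w is a parental gamete class with expected frequency (1 − r)/2 = 0.805/2 = 0.4025.
Expected number = 0.4025 × 2000 = 805.00 ≈ 805.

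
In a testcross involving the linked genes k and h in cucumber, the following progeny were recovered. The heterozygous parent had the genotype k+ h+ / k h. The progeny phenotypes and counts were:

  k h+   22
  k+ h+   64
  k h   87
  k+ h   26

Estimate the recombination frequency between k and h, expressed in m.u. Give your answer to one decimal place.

The recombinant classes are k+ h and k h+: 26 + 22 = 48.
Recombination frequency = 48/199 = 0.2412 ≈ 24.1%, i.e. 24.1 m.u.

24.1 m.u.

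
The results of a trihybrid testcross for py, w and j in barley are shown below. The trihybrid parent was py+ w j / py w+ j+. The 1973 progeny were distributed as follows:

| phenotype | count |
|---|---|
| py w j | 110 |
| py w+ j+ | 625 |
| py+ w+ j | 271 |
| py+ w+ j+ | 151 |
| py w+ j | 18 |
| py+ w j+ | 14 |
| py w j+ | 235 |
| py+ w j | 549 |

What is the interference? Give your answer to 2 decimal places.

The two rarest classes, py+ w j+ and py w+ j, are the double crossovers. Comparing them with the parentals, only the j allele has switched, so j is the middle locus and the order is w – j – py.
w–j: (506 + 32)/1973 = 0.2727; j–py: (261 + 32)/1973 = 0.1485.
Expected DCO frequency = 0.2727 × 0.1485 ≈ 0.04050; observed = 32/1973 ≈ 0.01622.
Coefficient of coincidence = 0.01622/0.04050 ≈ 0.40; interference = 1 − 0.40 = 0.60.

0.60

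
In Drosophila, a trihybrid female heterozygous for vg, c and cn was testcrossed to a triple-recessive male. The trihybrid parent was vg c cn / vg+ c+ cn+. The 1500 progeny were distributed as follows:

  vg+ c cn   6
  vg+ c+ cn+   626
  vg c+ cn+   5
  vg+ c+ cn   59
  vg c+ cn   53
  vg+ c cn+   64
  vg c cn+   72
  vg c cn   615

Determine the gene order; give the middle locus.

vg

The two rarest classes, vg+ c cn and vg c+ cn+, are the double crossovers. Comparing them with the parentals, only the vg allele has switched, so vg is the middle locus and the order is cn – vg – c.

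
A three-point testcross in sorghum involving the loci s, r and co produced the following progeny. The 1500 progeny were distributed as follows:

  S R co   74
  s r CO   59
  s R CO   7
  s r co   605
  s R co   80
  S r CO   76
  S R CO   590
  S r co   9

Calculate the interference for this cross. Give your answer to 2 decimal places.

The two most frequent reciprocal classes, S R CO and s r co, are the parental types, so the F1 was S R CO / s r co.
The two rarest classes, s R CO and S r co, are the double crossovers. Comparing them with the parentals, only the s allele has switched, so s is the middle locus and the order is r – s – co.
r–s: (156 + 16)/1500 = 0.1147; s–co: (133 + 16)/1500 = 0.0993.
Expected DCO frequency = 0.1147 × 0.0993 ≈ 0.01139; observed = 16/1500 ≈ 0.01067.
Coefficient of coincidence = 0.01067/0.01139 ≈ 0.94; interference = 1 − 0.94 = 0.06.

0.06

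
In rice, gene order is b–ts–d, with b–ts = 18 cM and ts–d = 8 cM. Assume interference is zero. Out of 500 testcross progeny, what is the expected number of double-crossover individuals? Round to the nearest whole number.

Map distances give recombination frequencies of 0.180 and 0.080 for the two intervals.
With no interference, expected double-crossover frequency = 0.180 × 0.080 = 0.01440.
Expected number = 0.01440 × 500 = 7.20 ≈ 7.

7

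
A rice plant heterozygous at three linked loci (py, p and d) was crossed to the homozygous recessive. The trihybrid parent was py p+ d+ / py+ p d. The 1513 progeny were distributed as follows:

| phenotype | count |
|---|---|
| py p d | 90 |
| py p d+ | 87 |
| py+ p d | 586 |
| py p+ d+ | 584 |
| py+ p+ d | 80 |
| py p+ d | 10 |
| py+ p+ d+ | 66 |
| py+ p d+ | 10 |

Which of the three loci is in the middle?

d

The two rarest classes, py p+ d and py+ p d+, are the double crossovers. Comparing them with the parentals, only the d allele has switched, so d is the middle locus and the order is py – d – p.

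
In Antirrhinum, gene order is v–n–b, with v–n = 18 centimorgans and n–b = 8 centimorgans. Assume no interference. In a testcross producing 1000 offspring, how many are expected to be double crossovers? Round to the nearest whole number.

14

Map distances give recombination frequencies of 0.180 and 0.080 for the two intervals.
With no interference, expected double-crossover frequency = 0.180 × 0.080 = 0.01440.
Expected number = 0.01440 × 1000 = 14.40 ≈ 14.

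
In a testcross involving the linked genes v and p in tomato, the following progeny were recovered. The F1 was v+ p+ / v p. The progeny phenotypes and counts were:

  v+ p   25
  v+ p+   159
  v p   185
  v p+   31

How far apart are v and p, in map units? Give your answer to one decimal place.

The recombinant classes are v+ p and v p+: 25 + 31 = 56.
Recombination frequency = 56/400 = 0.1400 ≈ 14.0%, i.e. 14.0 map units.

14.0 map units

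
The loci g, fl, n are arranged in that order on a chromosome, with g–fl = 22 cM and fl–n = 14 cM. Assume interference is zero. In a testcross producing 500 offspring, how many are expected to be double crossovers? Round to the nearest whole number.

Map distances give recombination frequencies of 0.220 and 0.140 for the two intervals.
With no interference, expected double-crossover frequency = 0.220 × 0.140 = 0.03080.
Expected number = 0.03080 × 500 = 15.40 ≈ 15.

15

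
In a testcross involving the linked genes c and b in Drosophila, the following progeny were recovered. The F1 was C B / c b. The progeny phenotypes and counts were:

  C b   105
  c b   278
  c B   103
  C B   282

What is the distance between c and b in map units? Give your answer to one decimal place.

The recombinant classes are C b and c B: 105 + 103 = 208.
Recombination frequency = 208/768 = 0.2708 ≈ 27.1%, i.e. 27.1 map units.

27.1 map units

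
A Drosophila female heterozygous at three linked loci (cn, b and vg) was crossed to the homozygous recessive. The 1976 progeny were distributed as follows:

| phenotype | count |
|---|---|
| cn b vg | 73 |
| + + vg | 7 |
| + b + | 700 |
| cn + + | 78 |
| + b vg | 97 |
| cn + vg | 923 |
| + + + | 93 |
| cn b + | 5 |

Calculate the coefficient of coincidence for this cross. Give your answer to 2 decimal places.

The two most frequent reciprocal classes, + b + and cn + vg, are the parental types, so the F1 was + b + / cn + vg.
The two rarest classes, cn b + and + + vg, are the double crossovers. Comparing them with the parentals, only the cn allele has switched, so cn is the middle locus and the order is vg – cn – b.
vg–cn: (175 + 12)/1976 = 0.0946; cn–b: (166 + 12)/1976 = 0.0901.
Expected DCO frequency = 0.0946 × 0.0901 ≈ 0.00852; observed = 12/1976 ≈ 0.00607.
Coefficient of coincidence = 0.00607/0.00852 ≈ 0.71.

0.71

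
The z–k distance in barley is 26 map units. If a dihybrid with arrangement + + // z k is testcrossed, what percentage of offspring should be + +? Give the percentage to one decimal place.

A map distance of 26 map units corresponds to a recombination frequency of 0.260.
The F1 is + + / z k, so + + is a parental gamete class with expected frequency (1 − r)/2 = 0.740/2 = 0.3700.
That is 0.3700 = 37.0% of the progeny.

37.0%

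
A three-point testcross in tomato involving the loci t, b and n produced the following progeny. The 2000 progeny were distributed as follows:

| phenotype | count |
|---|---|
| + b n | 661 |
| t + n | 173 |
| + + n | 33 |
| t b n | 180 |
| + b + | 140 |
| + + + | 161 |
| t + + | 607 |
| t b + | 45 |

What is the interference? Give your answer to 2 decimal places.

The two most frequent reciprocal classes, t + + and + b n, are the parental types, so the F1 was t + + / + b n.
The two rarest classes, t b + and + + n, are the double crossovers. Comparing them with the parentals, only the b allele has switched, so b is the middle locus and the order is n – b – t.
n–b: (313 + 78)/2000 = 0.1955; b–t: (341 + 78)/2000 = 0.2095.
Expected DCO frequency = 0.1955 × 0.2095 ≈ 0.04096; observed = 78/2000 ≈ 0.03900.
Coefficient of coincidence = 0.03900/0.04096 ≈ 0.95; interference = 1 − 0.95 = 0.05.

0.05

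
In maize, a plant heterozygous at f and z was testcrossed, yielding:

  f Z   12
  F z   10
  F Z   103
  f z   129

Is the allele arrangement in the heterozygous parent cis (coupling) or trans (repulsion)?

The two most frequent classes are F Z (103) and f z (129); these are the parental (non-recombinant) types.
So the F1 carried F Z on one chromosome and f z on the other — the recessive alleles are on the same chromosome (cis / coupling).

cis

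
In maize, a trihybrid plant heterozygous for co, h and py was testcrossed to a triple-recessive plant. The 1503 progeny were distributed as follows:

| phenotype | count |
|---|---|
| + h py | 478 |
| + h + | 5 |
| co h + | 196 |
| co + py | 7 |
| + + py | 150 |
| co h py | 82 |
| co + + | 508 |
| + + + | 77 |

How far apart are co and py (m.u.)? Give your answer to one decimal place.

11.4 m.u.

The two most frequent reciprocal classes, + h py and co + +, are the parental types, so the F1 was + h py / co + +.
The two rarest classes, + h + and co + py, are the double crossovers. Comparing them with the parentals, only the py allele has switched, so py is the middle locus and the order is co – py – h.
Crossovers in the co–py interval produce the single-crossover classes co h py and + + + (82 + 77 = 159) plus the double crossovers (12).
RF(co–py) = (159 + 12) / 1503 = 171/1503 = 0.1138 → 11.4 m.u.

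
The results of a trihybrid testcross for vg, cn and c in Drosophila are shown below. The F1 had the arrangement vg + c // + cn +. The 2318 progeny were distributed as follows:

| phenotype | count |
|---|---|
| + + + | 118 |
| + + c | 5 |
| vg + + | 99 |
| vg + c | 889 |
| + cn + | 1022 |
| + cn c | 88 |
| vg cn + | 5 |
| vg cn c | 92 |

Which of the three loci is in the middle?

vg

The two rarest classes, + + c and vg cn +, are the double crossovers. Comparing them with the parentals, only the vg allele has switched, so vg is the middle locus and the order is cn – vg – c.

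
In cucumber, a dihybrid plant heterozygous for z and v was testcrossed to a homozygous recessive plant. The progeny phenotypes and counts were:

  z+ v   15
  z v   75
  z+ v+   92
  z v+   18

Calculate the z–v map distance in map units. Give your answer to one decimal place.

The two most frequent classes, z+ v+ (92) and z v (75), are the parental types, so the F1 was z+ v+ / z v.
The recombinant classes are z+ v and z v+: 15 + 18 = 33.
Recombination frequency = 33/200 = 0.1650 ≈ 16.5%, i.e. 16.5 map units.

16.5 map units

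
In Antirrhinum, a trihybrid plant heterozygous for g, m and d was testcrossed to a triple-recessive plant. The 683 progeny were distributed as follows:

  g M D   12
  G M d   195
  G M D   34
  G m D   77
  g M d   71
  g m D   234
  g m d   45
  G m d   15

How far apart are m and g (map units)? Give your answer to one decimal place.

The two most frequent reciprocal classes, G M d and g m D, are the parental types, so the F1 was G M d / g m D.
The two rarest classes, G m d and g M D, are the double crossovers. Comparing them with the parentals, only the m allele has switched, so m is the middle locus and the order is g – m – d.
Crossovers in the g–m interval produce the single-crossover classes g M d and G m D (71 + 77 = 148) plus the double crossovers (27).
RF(g–m) = (148 + 27) / 683 = 175/683 = 0.2562 → 25.6 map units.

25.6 map units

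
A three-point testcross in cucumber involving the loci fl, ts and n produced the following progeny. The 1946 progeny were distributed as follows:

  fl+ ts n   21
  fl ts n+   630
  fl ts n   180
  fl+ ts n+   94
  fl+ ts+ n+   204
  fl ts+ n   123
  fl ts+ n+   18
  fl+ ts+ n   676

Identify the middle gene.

The two most frequent reciprocal classes, fl+ ts+ n and fl ts n+, are the parental types, so the F1 was fl+ ts+ n / fl ts n+.
The two rarest classes, fl+ ts n and fl ts+ n+, are the double crossovers. Comparing them with the parentals, only the ts allele has switched, so ts is the middle locus and the order is n – ts – fl.

ts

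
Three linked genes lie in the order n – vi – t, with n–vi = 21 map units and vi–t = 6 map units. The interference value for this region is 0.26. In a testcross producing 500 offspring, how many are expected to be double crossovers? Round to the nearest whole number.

Map distances give recombination frequencies of 0.210 and 0.060 for the two intervals.
With interference 0.26 (so coincidence = 0.74), expected double-crossover frequency = 0.210 × 0.060 × 0.74 = 0.00932.
Expected number = 0.00932 × 500 = 4.66 ≈ 5.

5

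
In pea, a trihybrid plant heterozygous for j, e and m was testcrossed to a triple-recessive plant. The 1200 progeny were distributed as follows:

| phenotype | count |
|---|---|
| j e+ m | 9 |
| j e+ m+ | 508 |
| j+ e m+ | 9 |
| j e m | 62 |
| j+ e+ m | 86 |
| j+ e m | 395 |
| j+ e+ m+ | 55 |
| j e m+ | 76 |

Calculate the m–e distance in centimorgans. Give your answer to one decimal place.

15.0 centimorgans

The two most frequent reciprocal classes, j e+ m+ and j+ e m, are the parental types, so the F1 was j e+ m+ / j+ e m.
The two rarest classes, j e+ m and j+ e m+, are the double crossovers. Comparing them with the parentals, only the m allele has switched, so m is the middle locus and the order is e – m – j.
Crossovers in the e–m interval produce the single-crossover classes j e m+ and j+ e+ m (76 + 86 = 162) plus the double crossovers (18).
RF(e–m) = (162 + 18) / 1200 = 180/1200 = 0.1500 → 15.0 centimorgans.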